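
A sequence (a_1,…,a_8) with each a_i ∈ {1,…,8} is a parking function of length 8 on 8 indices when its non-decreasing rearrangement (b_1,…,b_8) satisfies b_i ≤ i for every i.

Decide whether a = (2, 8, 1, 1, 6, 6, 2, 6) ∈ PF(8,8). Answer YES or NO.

NO

Rearranged: b = (1, 1, 2, 2, 6, 6, 6, 8).
  b_1=1 ≤ 1
  b_2=1 ≤ 2
  b_3=2 ≤ 3
  b_4=2 ≤ 4
  b_5=6 > 5
  fails at i=5 ⇒ NO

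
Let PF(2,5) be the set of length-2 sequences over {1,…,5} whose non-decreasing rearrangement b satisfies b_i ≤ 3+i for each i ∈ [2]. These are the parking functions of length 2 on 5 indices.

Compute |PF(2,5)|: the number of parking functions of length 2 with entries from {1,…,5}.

24

#PF = (6−2)·6^(2−1) = 4·6 = 24
Example (3,2) → sorted (2,3): b_i ≤ 3+i ∀i, a PF.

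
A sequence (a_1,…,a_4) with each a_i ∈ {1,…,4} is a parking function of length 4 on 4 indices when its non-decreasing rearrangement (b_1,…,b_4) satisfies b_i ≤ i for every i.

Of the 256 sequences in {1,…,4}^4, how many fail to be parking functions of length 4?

|PF(4,4)| = (5−4)·5^(4−1) = 1 · 125 = 125
E.g. (3,4,4,4) → sorted (3,4,4,4): b_1=3>1, not a PF.
Total 256; non-PF = 256−125 = 131

131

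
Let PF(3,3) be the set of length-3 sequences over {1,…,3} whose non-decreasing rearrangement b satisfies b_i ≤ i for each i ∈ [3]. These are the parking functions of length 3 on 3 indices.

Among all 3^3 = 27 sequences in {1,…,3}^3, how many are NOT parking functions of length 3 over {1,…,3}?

11

|PF(3,3)| = (3+1−3)·(3+1)^{3−1} = 1 · 16 = 16 (Pollak)
Check (3,3,2) → sorted (2,3,3): b_1=2>1, not a PF.
Total 27; non-PF = 27−16 = 11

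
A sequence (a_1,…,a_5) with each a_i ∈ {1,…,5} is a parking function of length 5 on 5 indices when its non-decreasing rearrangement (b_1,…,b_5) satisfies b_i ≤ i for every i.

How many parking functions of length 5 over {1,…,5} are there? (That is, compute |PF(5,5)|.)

|PF(5,5)| = (5+1−5)·(5+1)^{5−1} = 1×1296 = 1296 [KW]
Check (2,3,1,2,2) → sorted (1,2,2,2,3): b_i ≤ i ∀i, a PF.

1296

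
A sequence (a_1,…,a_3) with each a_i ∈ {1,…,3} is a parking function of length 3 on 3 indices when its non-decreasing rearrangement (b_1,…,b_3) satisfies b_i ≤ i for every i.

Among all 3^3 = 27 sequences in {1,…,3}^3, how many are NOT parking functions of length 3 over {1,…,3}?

#PF = (3−3+1)·(3+1)^(3−1) = 1×16 = 16 [KW]
E.g. (2,3,3) → sorted (2,3,3): b_1=2>1, not a PF.
Total 27; non-PF = 27−16 = 11

11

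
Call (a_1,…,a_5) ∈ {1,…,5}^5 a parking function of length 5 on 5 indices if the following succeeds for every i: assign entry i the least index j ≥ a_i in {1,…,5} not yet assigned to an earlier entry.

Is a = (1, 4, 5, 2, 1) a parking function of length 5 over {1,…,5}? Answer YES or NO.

Rearranged: b = (1, 1, 2, 4, 5).
  b_1=1 ≤ 1
  b_2=1 ≤ 2
  b_3=2 ≤ 3
  b_4=4 ≤ 4
  b_5=5 ≤ 5
All bounds hold ⇒ YES

YES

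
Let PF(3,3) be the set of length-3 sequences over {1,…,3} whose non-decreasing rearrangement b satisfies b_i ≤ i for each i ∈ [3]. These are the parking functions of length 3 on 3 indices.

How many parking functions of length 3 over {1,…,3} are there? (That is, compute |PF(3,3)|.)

16

#PF = (4−3)·4^(3−1) = 1 · 16 = 16 (Konheim–Weiss)
Example (1,3,2) → sorted (1,2,3): b_i ≤ i ∀i, a PF.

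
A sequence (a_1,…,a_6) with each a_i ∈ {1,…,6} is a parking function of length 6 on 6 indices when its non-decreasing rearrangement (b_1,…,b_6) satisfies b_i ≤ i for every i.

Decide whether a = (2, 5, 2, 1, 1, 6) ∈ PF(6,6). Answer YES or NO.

Order a: b = (1, 1, 2, 2, 5, 6).
  b_1=1 ≤ 1
  b_2=1 ≤ 2
  b_3=2 ≤ 3
  b_4=2 ≤ 4
  b_5=5 ≤ 5
  b_6=6 ≤ 6
All bounds hold ⇒ YES

YES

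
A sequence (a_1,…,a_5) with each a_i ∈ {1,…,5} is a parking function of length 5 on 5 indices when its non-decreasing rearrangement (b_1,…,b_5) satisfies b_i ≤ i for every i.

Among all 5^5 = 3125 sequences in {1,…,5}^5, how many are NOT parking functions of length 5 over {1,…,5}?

Count = (6−5)·6^(5−1) = 1 · 1296 = 1296 [KW]
One tuple (4,3,4,4,5) → sorted (3,4,4,4,5): b_1=3>1, not a PF.
5^5 − 1296 = 3125 − 1296 = 1829

1829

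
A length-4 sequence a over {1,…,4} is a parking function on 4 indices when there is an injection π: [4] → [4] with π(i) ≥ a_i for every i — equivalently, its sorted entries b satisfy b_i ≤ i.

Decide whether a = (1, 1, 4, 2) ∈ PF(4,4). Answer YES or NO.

YES

Rearranged: b = (1, 1, 2, 4).
  b_1=1 ≤ 1
  b_2=1 ≤ 2
  b_3=2 ≤ 3
  b_4=4 ≤ 4
All bounds hold ⇒ YES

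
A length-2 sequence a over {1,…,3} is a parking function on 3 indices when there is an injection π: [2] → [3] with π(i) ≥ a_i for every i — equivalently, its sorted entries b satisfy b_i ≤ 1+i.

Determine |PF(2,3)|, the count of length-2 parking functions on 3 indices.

8

#PF = (4−2)·4^(2−1) = 2·4 = 8
E.g. (3,1) → sorted (1,3): b_i ≤ 1+i ∀i, a PF.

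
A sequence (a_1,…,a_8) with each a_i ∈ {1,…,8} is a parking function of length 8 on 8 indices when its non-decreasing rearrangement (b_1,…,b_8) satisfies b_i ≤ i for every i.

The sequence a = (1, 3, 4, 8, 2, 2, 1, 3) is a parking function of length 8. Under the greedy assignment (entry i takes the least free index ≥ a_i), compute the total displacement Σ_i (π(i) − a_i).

Σπ = 8·9/2 = 36 (π permutes [8]); Σa = 1+3+4+8+2+2+1+3 = 24; disp = 36−24 = 12.

12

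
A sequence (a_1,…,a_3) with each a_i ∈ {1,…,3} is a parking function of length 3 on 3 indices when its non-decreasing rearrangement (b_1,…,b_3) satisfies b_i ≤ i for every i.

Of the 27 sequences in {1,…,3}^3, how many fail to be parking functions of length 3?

|PF| = (3−3+1)·(3+1)^(3−1) = 1×16 = 16 [KW]
Example (3,3,3) → sorted (3,3,3): b_1=3>1, not a PF.
Total 27; non-PF = 27−16 = 11

11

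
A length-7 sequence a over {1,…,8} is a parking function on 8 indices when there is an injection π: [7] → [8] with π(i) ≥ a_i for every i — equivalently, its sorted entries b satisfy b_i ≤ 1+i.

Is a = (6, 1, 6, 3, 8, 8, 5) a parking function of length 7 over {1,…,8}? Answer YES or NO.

NO

Order a: b = (1, 3, 5, 6, 6, 8, 8).
  b_1=1 ≤ 2
  b_2=3 ≤ 3
  b_3=5 > 4
  fails at i=3 ⇒ NO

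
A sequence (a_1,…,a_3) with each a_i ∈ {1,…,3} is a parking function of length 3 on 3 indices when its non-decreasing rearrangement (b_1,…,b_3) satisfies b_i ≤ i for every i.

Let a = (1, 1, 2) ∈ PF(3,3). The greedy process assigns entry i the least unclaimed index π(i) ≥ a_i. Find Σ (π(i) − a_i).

2

Σπ = 6 ({1..3} each once); Σa = 1+1+2 = 4; disp = 6−4 = 2.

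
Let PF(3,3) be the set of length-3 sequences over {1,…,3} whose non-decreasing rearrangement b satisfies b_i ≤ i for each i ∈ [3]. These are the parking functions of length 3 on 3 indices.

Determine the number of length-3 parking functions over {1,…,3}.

16

Count = (3+1−3)·(3+1)^{3−1} = 1×16 = 16
One tuple (2,1,2) → sorted (1,2,2): b_i ≤ i ∀i, a PF.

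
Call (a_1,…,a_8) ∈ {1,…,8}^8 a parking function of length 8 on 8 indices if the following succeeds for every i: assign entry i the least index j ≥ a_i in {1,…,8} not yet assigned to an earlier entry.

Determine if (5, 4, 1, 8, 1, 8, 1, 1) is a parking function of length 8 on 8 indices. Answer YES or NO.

NO

Rearranged: b = (1, 1, 1, 1, 4, 5, 8, 8).
  b_1=1 ≤ 1
  b_2=1 ≤ 2
  b_3=1 ≤ 3
  b_4=1 ≤ 4
  b_5=4 ≤ 5
  b_6=5 ≤ 6
  b_7=8 > 7
  fails at i=7 ⇒ NO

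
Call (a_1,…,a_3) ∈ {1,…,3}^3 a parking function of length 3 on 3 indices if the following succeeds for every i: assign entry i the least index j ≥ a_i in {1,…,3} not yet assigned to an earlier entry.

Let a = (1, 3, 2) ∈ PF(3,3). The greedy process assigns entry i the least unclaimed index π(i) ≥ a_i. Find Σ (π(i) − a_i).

0

Σπ(i) = 1+…+3 = 6; Σa = 1+3+2 = 6; disp = 6−6 = 0.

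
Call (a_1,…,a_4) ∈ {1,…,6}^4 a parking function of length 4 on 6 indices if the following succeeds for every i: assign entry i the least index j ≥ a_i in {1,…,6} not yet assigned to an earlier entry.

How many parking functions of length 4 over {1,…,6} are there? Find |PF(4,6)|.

#PF = (6−4+1)·(6+1)^(4−1) = 3·343 = 1029 (Konheim–Weiss)
Example (6,3,2,3) → sorted (2,3,3,6): b_i ≤ 2+i ∀i, a PF.

1029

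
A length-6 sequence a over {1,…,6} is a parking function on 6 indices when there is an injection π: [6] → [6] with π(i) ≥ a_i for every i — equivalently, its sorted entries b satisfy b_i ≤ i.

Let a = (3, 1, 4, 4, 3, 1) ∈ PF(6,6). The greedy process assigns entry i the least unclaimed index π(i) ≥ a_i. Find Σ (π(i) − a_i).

Σπ(i) = 1+…+6 = 21; Σa = 3+1+4+4+3+1 = 16; disp = 21−16 = 5.

5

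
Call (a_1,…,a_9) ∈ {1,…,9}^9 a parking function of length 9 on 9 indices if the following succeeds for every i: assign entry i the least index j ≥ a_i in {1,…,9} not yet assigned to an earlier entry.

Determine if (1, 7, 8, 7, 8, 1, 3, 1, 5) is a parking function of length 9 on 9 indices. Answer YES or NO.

Rearranged: b = (1, 1, 1, 3, 5, 7, 7, 8, 8).
  b_1=1 ≤ 1
  b_2=1 ≤ 2
  b_3=1 ≤ 3
  b_4=3 ≤ 4
  b_5=5 ≤ 5
  b_6=7 > 6
  fails at i=6 ⇒ NO

NO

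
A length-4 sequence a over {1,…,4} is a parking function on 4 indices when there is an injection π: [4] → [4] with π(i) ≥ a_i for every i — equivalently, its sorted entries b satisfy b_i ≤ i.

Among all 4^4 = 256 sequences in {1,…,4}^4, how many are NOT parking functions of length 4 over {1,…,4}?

#PF = 1·5^3 = 1·125 = 125 [KW]
Example (1,3,3,4) → sorted (1,3,3,4): b_2=3>2, not a PF.
So 256 − 125 = 131 fail.

131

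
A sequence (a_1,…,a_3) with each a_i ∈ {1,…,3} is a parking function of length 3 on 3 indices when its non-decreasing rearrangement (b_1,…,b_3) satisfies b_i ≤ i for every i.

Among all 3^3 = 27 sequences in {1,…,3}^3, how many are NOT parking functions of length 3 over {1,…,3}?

|PF(3,3)| = (4−3)·4^(3−1) = 1×16 = 16 [KW]
E.g. (3,3,3) → sorted (3,3,3): b_1=3>1, not a PF.
3^3 − 16 = 27 − 16 = 11

11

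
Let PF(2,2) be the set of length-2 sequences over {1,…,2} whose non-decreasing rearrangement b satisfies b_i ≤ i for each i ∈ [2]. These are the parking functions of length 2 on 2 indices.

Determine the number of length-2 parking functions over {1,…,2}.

3

|PF(2,2)| = (2−2+1)·(2+1)^(2−1) = 1 · 3 = 3
E.g. (1,2) → sorted (1,2): b_i ≤ i ∀i, a PF.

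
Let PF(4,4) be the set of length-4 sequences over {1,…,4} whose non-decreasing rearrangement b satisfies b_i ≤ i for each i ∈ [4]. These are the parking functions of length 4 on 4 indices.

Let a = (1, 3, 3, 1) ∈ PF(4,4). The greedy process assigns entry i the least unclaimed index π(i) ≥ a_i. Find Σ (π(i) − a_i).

Σπ = 10 ({1..4} each once); Σa = 1+3+3+1 = 8; disp = 10−8 = 2.

2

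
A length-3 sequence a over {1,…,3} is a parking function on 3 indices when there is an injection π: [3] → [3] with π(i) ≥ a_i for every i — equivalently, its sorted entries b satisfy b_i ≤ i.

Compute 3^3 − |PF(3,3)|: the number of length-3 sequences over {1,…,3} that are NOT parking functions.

|PF| = (4−3)·4^(3−1) = 1·16 = 16 (Pollak)
E.g. (2,3,3) → sorted (2,3,3): b_1=2>1, not a PF.
Total 27; non-PF = 27−16 = 11

11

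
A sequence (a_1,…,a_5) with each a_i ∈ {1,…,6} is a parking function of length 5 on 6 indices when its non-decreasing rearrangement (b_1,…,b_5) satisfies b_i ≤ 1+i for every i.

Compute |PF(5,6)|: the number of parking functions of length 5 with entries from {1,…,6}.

|PF(5,6)| = (6+1−5)·(6+1)^{5−1} = 2·2401 = 4802 (Pollak)
Check (6,3,1,4,2) → sorted (1,2,3,4,6): b_i ≤ 1+i ∀i, a PF.

4802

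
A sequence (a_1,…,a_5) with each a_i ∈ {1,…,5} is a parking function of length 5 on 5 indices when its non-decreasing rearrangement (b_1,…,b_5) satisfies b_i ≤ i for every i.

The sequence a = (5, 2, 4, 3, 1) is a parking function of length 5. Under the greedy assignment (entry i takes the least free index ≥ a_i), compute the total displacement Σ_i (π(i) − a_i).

Σπ(i) = 1+…+5 = 15; Σa = 5+2+4+3+1 = 15; disp = 15−15 = 0.

0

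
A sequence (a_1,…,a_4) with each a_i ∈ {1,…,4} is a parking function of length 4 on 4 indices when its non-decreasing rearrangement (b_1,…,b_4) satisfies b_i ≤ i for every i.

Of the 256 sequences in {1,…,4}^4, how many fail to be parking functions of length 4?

Count = (5−4)·5^(4−1) = 1×125 = 125 (Konheim–Weiss)
Check (2,4,4,4) → sorted (2,4,4,4): b_1=2>1, not a PF.
Total 256; non-PF = 256−125 = 131

131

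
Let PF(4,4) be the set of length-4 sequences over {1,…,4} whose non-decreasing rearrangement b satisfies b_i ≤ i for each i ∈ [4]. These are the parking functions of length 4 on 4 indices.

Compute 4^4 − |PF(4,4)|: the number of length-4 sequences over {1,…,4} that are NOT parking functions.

131

|PF| = (5−4)·5^(4−1) = 1·125 = 125 [KW]
Example (3,4,2,3) → sorted (2,3,3,4): b_1=2>1, not a PF.
Total 256; non-PF = 256−125 = 131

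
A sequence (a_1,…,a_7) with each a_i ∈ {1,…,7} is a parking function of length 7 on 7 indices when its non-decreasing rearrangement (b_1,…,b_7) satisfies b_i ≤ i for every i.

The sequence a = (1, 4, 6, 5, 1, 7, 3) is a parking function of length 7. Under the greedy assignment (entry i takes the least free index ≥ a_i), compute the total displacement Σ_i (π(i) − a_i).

1

Σπ = 7·8/2 = 28 (π permutes [7]); Σa = 1+4+6+5+1+7+3 = 27; disp = 28−27 = 1.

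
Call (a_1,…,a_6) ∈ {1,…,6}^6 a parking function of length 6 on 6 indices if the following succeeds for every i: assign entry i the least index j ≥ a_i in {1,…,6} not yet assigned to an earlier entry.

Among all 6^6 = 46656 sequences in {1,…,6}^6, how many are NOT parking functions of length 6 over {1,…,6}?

29849

Count = (7−6)·7^(6−1) = 1 · 16807 = 16807 [KW]
E.g. (5,5,4,2,2,5) → sorted (2,2,4,5,5,5): b_1=2>1, not a PF.
So 46656 − 16807 = 29849 fail.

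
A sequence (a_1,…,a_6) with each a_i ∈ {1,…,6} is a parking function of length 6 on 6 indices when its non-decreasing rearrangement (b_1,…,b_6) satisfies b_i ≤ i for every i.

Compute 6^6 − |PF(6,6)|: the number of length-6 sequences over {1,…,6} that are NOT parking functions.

#PF = 1·7^5 = 1·16807 = 16807 (Pollak)
One tuple (5,4,5,2,6,6) → sorted (2,4,5,5,6,6): b_1=2>1, not a PF.
Total 46656; non-PF = 46656−16807 = 29849

29849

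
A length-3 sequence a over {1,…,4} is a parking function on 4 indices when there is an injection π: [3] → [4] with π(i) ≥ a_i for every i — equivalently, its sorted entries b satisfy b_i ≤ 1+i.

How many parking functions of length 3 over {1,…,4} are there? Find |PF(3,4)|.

Count = (4−3+1)·(4+1)^(3−1) = 2×25 = 50 [KW]
Check (1,2,3) → sorted (1,2,3): b_i ≤ 1+i ∀i, a PF.

50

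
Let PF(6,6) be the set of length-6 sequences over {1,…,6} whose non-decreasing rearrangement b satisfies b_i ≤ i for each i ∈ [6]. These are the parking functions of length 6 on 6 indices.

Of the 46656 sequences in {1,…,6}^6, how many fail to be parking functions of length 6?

29849

#PF = (7−6)·7^(6−1) = 1×16807 = 16807 [KW]
E.g. (6,6,3,5,3,4) → sorted (3,3,4,5,6,6): b_1=3>1, not a PF.
So 46656 − 16807 = 29849 fail.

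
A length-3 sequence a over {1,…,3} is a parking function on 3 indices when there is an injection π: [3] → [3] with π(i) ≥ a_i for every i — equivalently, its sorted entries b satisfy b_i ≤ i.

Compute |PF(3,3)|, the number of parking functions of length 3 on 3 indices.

|PF(3,3)| = 1·4^2 = 1·16 = 16 [KW]
Example (1,3,2) → sorted (1,2,3): b_i ≤ i ∀i, a PF.

16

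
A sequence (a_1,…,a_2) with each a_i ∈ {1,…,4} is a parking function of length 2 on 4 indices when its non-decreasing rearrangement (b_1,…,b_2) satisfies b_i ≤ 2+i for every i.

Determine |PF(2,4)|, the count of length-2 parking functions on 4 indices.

15

#PF = 3·5^1 = 3×5 = 15 (Konheim–Weiss)
E.g. (3,2) → sorted (2,3): b_i ≤ 2+i ∀i, a PF.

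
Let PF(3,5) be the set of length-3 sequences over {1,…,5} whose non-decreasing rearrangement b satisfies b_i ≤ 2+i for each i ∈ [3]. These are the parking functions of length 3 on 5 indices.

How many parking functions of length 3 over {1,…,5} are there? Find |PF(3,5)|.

108

|PF(3,5)| = (5−3+1)·(5+1)^(3−1) = 3 · 36 = 108 (Konheim–Weiss)
Check (3,4,5) → sorted (3,4,5): b_i ≤ 2+i ∀i, a PF.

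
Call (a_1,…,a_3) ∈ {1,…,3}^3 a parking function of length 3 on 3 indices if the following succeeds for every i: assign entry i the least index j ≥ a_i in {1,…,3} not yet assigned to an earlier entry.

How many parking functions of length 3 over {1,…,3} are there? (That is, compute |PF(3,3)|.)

#PF = (3+1−3)·(3+1)^{3−1} = 1×16 = 16
Check (1,2,3) → sorted (1,2,3): b_i ≤ i ∀i, a PF.

16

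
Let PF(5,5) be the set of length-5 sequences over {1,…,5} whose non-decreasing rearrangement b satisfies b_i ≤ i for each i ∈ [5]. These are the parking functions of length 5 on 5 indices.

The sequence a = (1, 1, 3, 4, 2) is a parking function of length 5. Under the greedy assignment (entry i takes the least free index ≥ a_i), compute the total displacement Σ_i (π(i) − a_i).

4

Σπ = 5·6/2 = 15 (π permutes [5]); Σa = 1+1+3+4+2 = 11; disp = 15−11 = 4.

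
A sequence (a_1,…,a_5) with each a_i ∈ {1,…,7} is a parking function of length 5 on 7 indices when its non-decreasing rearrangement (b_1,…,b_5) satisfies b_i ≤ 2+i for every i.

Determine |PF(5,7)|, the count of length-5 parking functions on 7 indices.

12288

|PF(5,7)| = 3·8^4 = 3·4096 = 12288 (Pollak)
One tuple (2,5,3,5,6) → sorted (2,3,5,5,6): b_i ≤ 2+i ∀i, a PF.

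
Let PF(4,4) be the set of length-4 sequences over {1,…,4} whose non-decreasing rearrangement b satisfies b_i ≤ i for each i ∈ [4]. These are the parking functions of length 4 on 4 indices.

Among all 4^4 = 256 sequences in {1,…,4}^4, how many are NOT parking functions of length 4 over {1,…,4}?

131

|PF| = (5−4)·5^(4−1) = 1·125 = 125 [KW]
E.g. (1,3,3,3) → sorted (1,3,3,3): b_2=3>2, not a PF.
So 256 − 125 = 131 fail.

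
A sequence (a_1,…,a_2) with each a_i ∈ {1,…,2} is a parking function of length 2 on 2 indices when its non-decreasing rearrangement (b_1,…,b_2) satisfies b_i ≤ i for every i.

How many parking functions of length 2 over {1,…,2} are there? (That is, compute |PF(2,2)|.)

|PF| = (3−2)·3^(2−1) = 1·3 = 3 (Konheim–Weiss)
One tuple (1,2) → sorted (1,2): b_i ≤ i ∀i, a PF.

3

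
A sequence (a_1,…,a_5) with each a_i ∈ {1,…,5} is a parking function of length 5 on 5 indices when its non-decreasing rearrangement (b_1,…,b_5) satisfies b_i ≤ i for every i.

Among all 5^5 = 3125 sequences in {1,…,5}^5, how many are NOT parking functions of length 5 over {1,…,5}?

|PF(5,5)| = 1·6^4 = 1×1296 = 1296 (Pollak)
Example (4,2,5,5,5) → sorted (2,4,5,5,5): b_1=2>1, not a PF.
Total 3125; non-PF = 3125−1296 = 1829

1829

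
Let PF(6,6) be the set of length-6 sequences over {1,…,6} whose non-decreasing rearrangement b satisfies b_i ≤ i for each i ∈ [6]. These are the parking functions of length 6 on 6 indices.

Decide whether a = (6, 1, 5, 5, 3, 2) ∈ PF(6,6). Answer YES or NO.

Sorted: b = (1, 2, 3, 5, 5, 6).
  b_1=1 ≤ 1
  b_2=2 ≤ 2
  b_3=3 ≤ 3
  b_4=5 > 4
  fails at i=4 ⇒ NO

NO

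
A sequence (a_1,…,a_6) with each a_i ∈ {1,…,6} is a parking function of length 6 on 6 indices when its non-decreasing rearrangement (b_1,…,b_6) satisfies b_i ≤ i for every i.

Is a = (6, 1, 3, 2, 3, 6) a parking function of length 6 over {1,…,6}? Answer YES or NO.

NO

Rearranged: b = (1, 2, 3, 3, 6, 6).
  b_1=1 ≤ 1
  b_2=2 ≤ 2
  b_3=3 ≤ 3
  b_4=3 ≤ 4
  b_5=6 > 5
  fails at i=5 ⇒ NO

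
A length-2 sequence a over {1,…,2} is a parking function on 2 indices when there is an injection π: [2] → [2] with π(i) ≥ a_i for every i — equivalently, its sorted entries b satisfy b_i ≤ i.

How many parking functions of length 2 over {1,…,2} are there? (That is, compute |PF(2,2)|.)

|PF(2,2)| = 1·3^1 = 1×3 = 3 (Pollak)
Check (2,1) → sorted (1,2): b_i ≤ i ∀i, a PF.

3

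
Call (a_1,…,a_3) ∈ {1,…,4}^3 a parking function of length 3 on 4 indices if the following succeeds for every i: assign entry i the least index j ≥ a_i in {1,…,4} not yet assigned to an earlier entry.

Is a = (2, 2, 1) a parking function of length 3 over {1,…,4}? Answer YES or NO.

Sorted: b = (1, 2, 2).
  b_1=1 ≤ 2
  b_2=2 ≤ 3
  b_3=2 ≤ 4
All bounds hold ⇒ YES

YES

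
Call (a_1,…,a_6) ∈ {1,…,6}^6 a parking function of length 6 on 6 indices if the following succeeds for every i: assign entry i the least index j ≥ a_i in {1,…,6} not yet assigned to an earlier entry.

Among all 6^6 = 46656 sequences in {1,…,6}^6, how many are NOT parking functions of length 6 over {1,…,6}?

29849

|PF| = (6+1−6)·(6+1)^{6−1} = 1×16807 = 16807 (Konheim–Weiss)
E.g. (6,6,6,6,2,6) → sorted (2,6,6,6,6,6): b_1=2>1, not a PF.
6^6 − 16807 = 46656 − 16807 = 29849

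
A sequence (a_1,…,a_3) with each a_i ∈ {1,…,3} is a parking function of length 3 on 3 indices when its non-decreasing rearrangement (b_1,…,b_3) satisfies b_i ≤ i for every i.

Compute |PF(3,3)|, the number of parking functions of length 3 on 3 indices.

#PF = (4−3)·4^(3−1) = 1 · 16 = 16
E.g. (3,1,1) → sorted (1,1,3): b_i ≤ i ∀i, a PF.

16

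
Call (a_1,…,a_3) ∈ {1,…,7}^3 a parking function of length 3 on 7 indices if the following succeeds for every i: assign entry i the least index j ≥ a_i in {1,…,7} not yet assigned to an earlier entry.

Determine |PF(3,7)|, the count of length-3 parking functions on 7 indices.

320

#PF = (7+1−3)·(7+1)^{3−1} = 5×64 = 320 (Pollak)
Example (2,5,5) → sorted (2,5,5): b_i ≤ 4+i ∀i, a PF.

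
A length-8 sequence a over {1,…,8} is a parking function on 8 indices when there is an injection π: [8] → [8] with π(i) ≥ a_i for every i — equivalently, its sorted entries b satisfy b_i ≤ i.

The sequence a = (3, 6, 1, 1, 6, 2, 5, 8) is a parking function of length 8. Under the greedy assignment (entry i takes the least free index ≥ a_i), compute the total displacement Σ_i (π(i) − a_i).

Σπ(i) = 1+…+8 = 36; Σa = 3+6+1+1+6+2+5+8 = 32; disp = 36−32 = 4.

4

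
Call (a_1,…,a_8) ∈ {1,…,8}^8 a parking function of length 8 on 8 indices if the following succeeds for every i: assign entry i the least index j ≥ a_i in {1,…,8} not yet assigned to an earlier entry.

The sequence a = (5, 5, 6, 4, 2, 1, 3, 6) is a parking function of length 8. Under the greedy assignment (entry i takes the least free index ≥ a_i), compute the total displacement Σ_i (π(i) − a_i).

4

Σπ = 8·9/2 = 36 (π permutes [8]); Σa = 5+5+6+4+2+1+3+6 = 32; disp = 36−32 = 4.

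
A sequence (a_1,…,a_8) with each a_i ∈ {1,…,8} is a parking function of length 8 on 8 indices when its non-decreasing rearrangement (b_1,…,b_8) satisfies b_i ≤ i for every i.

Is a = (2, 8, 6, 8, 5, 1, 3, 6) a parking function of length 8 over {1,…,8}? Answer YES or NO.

NO

Rearranged: b = (1, 2, 3, 5, 6, 6, 8, 8).
  b_1=1 ≤ 1
  b_2=2 ≤ 2
  b_3=3 ≤ 3
  b_4=5 > 4
  fails at i=4 ⇒ NO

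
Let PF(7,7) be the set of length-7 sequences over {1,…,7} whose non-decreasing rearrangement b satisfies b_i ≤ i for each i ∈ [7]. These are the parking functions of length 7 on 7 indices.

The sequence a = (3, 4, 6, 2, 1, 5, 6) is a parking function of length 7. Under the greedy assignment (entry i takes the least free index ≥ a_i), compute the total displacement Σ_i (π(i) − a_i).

1

Σπ = 7·8/2 = 28 (π permutes [7]); Σa = 3+4+6+2+1+5+6 = 27; disp = 28−27 = 1.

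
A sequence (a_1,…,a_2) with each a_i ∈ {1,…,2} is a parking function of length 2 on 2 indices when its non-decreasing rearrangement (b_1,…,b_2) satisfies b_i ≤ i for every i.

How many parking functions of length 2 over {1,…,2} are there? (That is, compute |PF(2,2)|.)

|PF| = (3−2)·3^(2−1) = 1 · 3 = 3 (Pollak)
One tuple (2,1) → sorted (1,2): b_i ≤ i ∀i, a PF.

3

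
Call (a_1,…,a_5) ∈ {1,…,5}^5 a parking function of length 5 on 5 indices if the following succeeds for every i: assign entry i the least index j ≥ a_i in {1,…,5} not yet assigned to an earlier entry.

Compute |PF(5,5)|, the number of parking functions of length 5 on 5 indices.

1296

|PF(5,5)| = 1·6^4 = 1×1296 = 1296 (Konheim–Weiss)
One tuple (1,5,3,4,1) → sorted (1,1,3,4,5): b_i ≤ i ∀i, a PF.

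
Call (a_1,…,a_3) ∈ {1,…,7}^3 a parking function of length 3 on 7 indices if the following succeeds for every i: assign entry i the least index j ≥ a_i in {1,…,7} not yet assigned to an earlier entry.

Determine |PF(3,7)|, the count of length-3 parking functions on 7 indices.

#PF = (7−3+1)·(7+1)^(3−1) = 5 · 64 = 320 (Konheim–Weiss)
Check (2,7,3) → sorted (2,3,7): b_i ≤ 4+i ∀i, a PF.

320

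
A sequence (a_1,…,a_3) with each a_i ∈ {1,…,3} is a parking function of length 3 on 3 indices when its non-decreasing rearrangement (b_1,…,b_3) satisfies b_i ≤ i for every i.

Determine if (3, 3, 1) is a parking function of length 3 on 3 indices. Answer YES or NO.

NO

Order a: b = (1, 3, 3).
  b_1=1 ≤ 1
  b_2=3 > 2
  fails at i=2 ⇒ NO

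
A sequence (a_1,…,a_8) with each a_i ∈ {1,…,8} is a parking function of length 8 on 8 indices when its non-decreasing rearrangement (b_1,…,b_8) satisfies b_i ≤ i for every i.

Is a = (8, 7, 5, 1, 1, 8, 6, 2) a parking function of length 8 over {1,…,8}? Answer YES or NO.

NO

Sorted: b = (1, 1, 2, 5, 6, 7, 8, 8).
  b_1=1 ≤ 1
  b_2=1 ≤ 2
  b_3=2 ≤ 3
  b_4=5 > 4
  fails at i=4 ⇒ NO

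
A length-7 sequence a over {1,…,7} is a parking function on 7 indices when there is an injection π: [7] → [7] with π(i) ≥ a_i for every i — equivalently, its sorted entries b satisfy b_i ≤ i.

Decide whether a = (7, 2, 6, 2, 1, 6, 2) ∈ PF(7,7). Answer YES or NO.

Rearranged: b = (1, 2, 2, 2, 6, 6, 7).
  b_1=1 ≤ 1
  b_2=2 ≤ 2
  b_3=2 ≤ 3
  b_4=2 ≤ 4
  b_5=6 > 5
  fails at i=5 ⇒ NO

NO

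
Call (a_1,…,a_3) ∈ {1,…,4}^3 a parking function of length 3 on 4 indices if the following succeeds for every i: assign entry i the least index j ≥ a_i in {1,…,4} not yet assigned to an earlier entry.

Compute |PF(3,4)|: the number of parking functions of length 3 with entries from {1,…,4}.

50

#PF = (4−3+1)·(4+1)^(3−1) = 2 · 25 = 50 [KW]
One tuple (1,3,1) → sorted (1,1,3): b_i ≤ 1+i ∀i, a PF.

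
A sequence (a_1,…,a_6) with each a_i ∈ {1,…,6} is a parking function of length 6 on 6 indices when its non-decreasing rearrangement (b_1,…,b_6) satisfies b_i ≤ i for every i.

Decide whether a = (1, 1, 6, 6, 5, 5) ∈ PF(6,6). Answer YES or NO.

Sorted: b = (1, 1, 5, 5, 6, 6).
  b_1=1 ≤ 1
  b_2=1 ≤ 2
  b_3=5 > 3
  fails at i=3 ⇒ NO

NO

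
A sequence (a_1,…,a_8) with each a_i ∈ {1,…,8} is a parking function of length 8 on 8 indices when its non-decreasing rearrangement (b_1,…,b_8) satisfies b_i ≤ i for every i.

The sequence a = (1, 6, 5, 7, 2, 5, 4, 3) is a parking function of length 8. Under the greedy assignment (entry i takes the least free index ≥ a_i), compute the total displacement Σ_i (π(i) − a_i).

3

Σπ = 36 ({1..8} each once); Σa = 1+6+5+7+2+5+4+3 = 33; disp = 36−33 = 3.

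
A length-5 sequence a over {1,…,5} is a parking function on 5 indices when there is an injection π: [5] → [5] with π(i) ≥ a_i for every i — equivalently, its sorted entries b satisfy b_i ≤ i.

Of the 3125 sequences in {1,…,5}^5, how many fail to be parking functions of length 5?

Count = (6−5)·6^(5−1) = 1×1296 = 1296 (Konheim–Weiss)
One tuple (3,3,5,5,3) → sorted (3,3,3,5,5): b_1=3>1, not a PF.
Total 3125; non-PF = 3125−1296 = 1829

1829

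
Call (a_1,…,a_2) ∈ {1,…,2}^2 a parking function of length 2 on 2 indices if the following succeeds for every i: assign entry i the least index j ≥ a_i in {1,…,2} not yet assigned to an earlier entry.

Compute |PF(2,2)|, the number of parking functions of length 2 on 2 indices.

3

#PF = (3−2)·3^(2−1) = 1×3 = 3
Example (2,1) → sorted (1,2): b_i ≤ i ∀i, a PF.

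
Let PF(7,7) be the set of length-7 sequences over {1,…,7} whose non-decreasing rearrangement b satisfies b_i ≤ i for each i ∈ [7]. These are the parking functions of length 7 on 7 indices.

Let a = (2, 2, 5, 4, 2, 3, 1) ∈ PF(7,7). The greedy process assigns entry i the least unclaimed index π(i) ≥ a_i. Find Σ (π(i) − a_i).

9

Σπ(i) = 1+…+7 = 28; Σa = 2+2+5+4+2+3+1 = 19; disp = 28−19 = 9.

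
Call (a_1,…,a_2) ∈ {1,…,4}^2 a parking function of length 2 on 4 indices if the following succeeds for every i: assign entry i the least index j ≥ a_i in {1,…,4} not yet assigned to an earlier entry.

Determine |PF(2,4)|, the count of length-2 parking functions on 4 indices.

15

#PF = (5−2)·5^(2−1) = 3×5 = 15 (Konheim–Weiss)
Check (1,1) → sorted (1,1): b_i ≤ 2+i ∀i, a PF.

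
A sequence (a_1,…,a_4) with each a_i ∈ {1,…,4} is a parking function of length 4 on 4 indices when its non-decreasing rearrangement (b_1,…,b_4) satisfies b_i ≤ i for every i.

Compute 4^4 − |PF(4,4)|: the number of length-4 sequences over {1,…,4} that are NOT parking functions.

131

#PF = 1·5^3 = 1·125 = 125
One tuple (3,3,4,3) → sorted (3,3,3,4): b_1=3>1, not a PF.
4^4 − 125 = 256 − 125 = 131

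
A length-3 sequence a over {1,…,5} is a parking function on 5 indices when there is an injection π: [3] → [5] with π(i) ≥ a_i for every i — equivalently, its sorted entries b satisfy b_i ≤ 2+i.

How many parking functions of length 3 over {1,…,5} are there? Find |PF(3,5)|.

108

|PF(3,5)| = (5+1−3)·(5+1)^{3−1} = 3 · 36 = 108 (Pollak)
One tuple (2,1,4) → sorted (1,2,4): b_i ≤ 2+i ∀i, a PF.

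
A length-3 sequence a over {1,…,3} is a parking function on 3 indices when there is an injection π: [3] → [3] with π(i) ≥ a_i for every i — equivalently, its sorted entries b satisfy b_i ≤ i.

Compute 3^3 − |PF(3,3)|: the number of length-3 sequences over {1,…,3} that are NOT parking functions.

|PF(3,3)| = (3−3+1)·(3+1)^(3−1) = 1×16 = 16 (Konheim–Weiss)
One tuple (3,3,3) → sorted (3,3,3): b_1=3>1, not a PF.
So 27 − 16 = 11 fail.

11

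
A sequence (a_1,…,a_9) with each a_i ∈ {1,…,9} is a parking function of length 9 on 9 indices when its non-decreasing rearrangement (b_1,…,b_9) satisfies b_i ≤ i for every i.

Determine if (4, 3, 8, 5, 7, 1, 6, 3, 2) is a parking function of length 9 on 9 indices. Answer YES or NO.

Sorted: b = (1, 2, 3, 3, 4, 5, 6, 7, 8).
  b_1=1 ≤ 1
  b_2=2 ≤ 2
  b_3=3 ≤ 3
  b_4=3 ≤ 4
  b_5=4 ≤ 5
  b_6=5 ≤ 6
  b_7=6 ≤ 7
  b_8=7 ≤ 8
  b_9=8 ≤ 9
All bounds hold ⇒ YES

YES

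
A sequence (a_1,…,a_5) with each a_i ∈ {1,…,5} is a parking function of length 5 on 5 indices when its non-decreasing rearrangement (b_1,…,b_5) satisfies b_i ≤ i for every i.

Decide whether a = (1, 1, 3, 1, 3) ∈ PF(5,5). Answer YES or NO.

Sorted: b = (1, 1, 1, 3, 3).
  b_1=1 ≤ 1
  b_2=1 ≤ 2
  b_3=1 ≤ 3
  b_4=3 ≤ 4
  b_5=3 ≤ 5
All bounds hold ⇒ YES

YES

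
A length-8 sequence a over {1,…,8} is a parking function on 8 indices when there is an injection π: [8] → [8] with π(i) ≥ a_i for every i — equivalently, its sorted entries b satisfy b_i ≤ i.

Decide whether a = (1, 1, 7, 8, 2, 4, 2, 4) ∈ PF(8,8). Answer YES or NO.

Rearranged: b = (1, 1, 2, 2, 4, 4, 7, 8).
  b_1=1 ≤ 1
  b_2=1 ≤ 2
  b_3=2 ≤ 3
  b_4=2 ≤ 4
  b_5=4 ≤ 5
  b_6=4 ≤ 6
  b_7=7 ≤ 7
  b_8=8 ≤ 8
All bounds hold ⇒ YES

YES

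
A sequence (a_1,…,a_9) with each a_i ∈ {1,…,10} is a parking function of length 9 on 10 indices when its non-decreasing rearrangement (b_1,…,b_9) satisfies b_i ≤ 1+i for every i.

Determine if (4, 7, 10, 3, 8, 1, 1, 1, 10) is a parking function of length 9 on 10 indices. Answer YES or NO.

NO

Order a: b = (1, 1, 1, 3, 4, 7, 8, 10, 10).
  b_1=1 ≤ 2
  b_2=1 ≤ 3
  b_3=1 ≤ 4
  b_4=3 ≤ 5
  b_5=4 ≤ 6
  b_6=7 ≤ 7
  b_7=8 ≤ 8
  b_8=10 > 9
  fails at i=8 ⇒ NO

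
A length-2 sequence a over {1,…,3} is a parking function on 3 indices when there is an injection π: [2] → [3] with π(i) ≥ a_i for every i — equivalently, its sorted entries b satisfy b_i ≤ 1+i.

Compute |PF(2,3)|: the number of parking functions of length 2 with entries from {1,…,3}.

8

|PF| = (3−2+1)·(3+1)^(2−1) = 2×4 = 8
E.g. (1,2) → sorted (1,2): b_i ≤ 1+i ∀i, a PF.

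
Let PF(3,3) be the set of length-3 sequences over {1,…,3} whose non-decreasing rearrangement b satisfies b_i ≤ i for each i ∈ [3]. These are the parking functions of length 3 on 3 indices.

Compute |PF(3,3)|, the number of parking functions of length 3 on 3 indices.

16

#PF = (4−3)·4^(3−1) = 1×16 = 16 (Pollak)
Check (2,3,1) → sorted (1,2,3): b_i ≤ i ∀i, a PF.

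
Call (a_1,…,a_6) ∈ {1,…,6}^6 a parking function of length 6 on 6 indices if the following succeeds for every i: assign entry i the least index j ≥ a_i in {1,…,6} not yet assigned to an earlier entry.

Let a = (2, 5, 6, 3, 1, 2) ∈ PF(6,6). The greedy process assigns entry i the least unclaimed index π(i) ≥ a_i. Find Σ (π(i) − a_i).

2

Σπ = 6·7/2 = 21 (π permutes [6]); Σa = 2+5+6+3+1+2 = 19; disp = 21−19 = 2.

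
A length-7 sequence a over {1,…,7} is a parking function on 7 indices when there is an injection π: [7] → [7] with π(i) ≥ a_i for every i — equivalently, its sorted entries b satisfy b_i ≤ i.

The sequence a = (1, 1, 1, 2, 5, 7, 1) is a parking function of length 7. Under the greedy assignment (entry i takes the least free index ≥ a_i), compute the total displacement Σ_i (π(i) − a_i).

10

Σπ = 7·8/2 = 28 (π permutes [7]); Σa = 1+1+1+2+5+7+1 = 18; disp = 28−18 = 10.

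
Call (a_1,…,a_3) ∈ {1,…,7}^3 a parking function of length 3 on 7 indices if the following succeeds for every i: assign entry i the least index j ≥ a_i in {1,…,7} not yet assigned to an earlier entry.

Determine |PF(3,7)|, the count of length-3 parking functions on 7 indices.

320

Count = 5·8^2 = 5·64 = 320 (Konheim–Weiss)
Check (4,6,4) → sorted (4,4,6): b_i ≤ 4+i ∀i, a PF.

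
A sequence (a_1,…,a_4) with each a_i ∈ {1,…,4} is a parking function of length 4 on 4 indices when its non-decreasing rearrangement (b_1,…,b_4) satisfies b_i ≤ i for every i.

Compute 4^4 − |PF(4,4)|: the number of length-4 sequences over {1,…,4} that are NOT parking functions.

#PF = (4+1−4)·(4+1)^{4−1} = 1×125 = 125 (Konheim–Weiss)
One tuple (3,3,4,4) → sorted (3,3,4,4): b_1=3>1, not a PF.
So 256 − 125 = 131 fail.

131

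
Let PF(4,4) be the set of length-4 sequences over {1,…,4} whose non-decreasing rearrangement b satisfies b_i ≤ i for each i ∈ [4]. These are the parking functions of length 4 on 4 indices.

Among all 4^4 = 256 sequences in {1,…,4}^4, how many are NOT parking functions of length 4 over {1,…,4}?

131

Count = 1·5^3 = 1·125 = 125 [KW]
Example (4,3,4,4) → sorted (3,4,4,4): b_1=3>1, not a PF.
So 256 − 125 = 131 fail.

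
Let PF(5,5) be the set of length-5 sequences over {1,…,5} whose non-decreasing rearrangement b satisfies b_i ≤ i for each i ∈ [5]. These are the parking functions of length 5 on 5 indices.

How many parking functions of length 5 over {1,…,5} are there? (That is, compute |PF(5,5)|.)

1296

|PF(5,5)| = (5+1−5)·(5+1)^{5−1} = 1 · 1296 = 1296 [KW]
Check (3,3,5,2,1) → sorted (1,2,3,3,5): b_i ≤ i ∀i, a PF.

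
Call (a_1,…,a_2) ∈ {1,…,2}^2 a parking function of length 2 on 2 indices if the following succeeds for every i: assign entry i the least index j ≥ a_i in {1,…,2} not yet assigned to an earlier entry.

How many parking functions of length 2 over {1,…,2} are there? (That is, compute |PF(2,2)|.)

3

Count = (3−2)·3^(2−1) = 1×3 = 3 (Konheim–Weiss)
E.g. (2,1) → sorted (1,2): b_i ≤ i ∀i, a PF.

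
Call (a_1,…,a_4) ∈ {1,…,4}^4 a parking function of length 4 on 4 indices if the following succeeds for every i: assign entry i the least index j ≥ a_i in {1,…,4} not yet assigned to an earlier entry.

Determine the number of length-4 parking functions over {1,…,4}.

|PF(4,4)| = (5−4)·5^(4−1) = 1 · 125 = 125 (Pollak)
E.g. (2,3,1,1) → sorted (1,1,2,3): b_i ≤ i ∀i, a PF.

125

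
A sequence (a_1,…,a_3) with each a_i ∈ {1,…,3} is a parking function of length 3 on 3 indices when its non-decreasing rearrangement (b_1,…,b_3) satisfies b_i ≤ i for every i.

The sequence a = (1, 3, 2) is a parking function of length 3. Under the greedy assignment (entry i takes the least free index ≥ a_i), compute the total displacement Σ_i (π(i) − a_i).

0

Σπ = 3·4/2 = 6 (π permutes [3]); Σa = 1+3+2 = 6; disp = 6−6 = 0.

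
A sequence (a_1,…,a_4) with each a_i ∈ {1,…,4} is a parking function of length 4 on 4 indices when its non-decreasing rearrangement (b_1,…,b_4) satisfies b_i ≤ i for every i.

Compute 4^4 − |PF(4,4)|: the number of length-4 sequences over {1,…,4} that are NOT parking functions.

131

|PF| = (4+1−4)·(4+1)^{4−1} = 1 · 125 = 125 [KW]
E.g. (4,4,4,4) → sorted (4,4,4,4): b_1=4>1, not a PF.
Total 256; non-PF = 256−125 = 131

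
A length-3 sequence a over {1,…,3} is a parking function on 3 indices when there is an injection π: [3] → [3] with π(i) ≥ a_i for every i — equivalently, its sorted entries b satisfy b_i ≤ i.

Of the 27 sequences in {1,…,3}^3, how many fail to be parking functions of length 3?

11

|PF(3,3)| = (3+1−3)·(3+1)^{3−1} = 1·16 = 16 (Pollak)
Example (2,3,2) → sorted (2,2,3): b_1=2>1, not a PF.
Total 27; non-PF = 27−16 = 11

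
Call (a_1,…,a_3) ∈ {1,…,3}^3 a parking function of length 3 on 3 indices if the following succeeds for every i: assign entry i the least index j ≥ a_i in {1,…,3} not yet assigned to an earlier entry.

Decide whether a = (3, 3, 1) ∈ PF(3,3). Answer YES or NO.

NO

Order a: b = (1, 3, 3).
  b_1=1 ≤ 1
  b_2=3 > 2
  fails at i=2 ⇒ NO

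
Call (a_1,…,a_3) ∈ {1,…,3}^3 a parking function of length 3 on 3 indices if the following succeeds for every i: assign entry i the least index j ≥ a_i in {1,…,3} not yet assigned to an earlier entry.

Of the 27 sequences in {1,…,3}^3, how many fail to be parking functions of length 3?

Count = (3−3+1)·(3+1)^(3−1) = 1×16 = 16 (Pollak)
Example (3,2,3) → sorted (2,3,3): b_1=2>1, not a PF.
Total 27; non-PF = 27−16 = 11

11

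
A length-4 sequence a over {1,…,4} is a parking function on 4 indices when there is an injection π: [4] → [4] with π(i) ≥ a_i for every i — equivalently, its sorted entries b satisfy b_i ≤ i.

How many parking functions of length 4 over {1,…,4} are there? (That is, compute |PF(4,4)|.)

125

#PF = 1·5^3 = 1×125 = 125 (Pollak)
Example (1,2,3,2) → sorted (1,2,2,3): b_i ≤ i ∀i, a PF.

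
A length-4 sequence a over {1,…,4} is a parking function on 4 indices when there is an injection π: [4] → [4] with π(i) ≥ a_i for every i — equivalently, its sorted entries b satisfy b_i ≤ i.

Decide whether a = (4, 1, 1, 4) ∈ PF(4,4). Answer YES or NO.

Rearranged: b = (1, 1, 4, 4).
  b_1=1 ≤ 1
  b_2=1 ≤ 2
  b_3=4 > 3
  fails at i=3 ⇒ NO

NO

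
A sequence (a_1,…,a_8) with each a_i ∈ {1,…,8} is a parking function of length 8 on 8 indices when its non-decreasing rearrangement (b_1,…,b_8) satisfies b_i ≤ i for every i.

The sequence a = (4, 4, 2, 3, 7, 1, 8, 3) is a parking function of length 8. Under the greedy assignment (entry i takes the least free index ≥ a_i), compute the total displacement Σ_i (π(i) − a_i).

4

Σπ = 36 ({1..8} each once); Σa = 4+4+2+3+7+1+8+3 = 32; disp = 36−32 = 4.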